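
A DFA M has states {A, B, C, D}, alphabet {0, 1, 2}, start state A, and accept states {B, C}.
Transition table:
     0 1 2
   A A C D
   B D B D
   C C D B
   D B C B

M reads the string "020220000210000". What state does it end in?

C

A --0--> A
A --2--> D
D --0--> B
B --2--> D
D --2--> B
B --0--> D
D --0--> B
B --0--> D
D --0--> B
B --2--> D
D --1--> C
C --0--> C
C --0--> C
C --0--> C
C --0--> C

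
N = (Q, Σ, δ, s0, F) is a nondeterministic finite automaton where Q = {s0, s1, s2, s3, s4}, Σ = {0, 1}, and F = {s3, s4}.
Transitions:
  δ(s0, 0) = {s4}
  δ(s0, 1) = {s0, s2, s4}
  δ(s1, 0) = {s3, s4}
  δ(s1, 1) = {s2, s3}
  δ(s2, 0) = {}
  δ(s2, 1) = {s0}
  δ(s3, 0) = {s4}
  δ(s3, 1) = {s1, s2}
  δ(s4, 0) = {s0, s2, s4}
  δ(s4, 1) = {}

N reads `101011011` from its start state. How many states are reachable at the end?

3

Start: {s0}
read 1: {s0, s2, s4}
read 0: {s0, s2, s4}
read 1: {s0, s2, s4}
read 0: {s0, s2, s4}
read 1: {s0, s2, s4}
read 1: {s0, s2, s4}
read 0: {s0, s2, s4}
read 1: {s0, s2, s4}
read 1: {s0, s2, s4}
Final reachable set {s0, s2, s4} has 3 states.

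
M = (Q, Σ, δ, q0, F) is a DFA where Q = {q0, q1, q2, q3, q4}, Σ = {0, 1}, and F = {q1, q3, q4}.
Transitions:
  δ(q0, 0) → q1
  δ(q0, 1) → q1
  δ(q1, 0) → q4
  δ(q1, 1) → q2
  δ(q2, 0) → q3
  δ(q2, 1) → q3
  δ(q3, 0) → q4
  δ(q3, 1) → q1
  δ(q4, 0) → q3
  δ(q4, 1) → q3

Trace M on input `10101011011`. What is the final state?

q1

q0 --1--> q1
q1 --0--> q4
q4 --1--> q3
q3 --0--> q4
q4 --1--> q3
q3 --0--> q4
q4 --1--> q3
q3 --1--> q1
q1 --0--> q4
q4 --1--> q3
q3 --1--> q1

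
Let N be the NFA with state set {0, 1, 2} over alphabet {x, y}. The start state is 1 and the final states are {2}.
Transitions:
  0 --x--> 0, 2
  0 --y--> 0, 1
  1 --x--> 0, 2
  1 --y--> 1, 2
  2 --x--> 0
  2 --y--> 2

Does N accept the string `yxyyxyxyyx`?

accepted

Start: {1}
read y: {1, 2}
read x: {0, 2}
read y: {0, 1, 2}
read y: {0, 1, 2}
read x: {0, 2}
read y: {0, 1, 2}
read x: {0, 2}
read y: {0, 1, 2}
read y: {0, 1, 2}
read x: {0, 2}
Reachable ∩ accepting = {2} — nonempty.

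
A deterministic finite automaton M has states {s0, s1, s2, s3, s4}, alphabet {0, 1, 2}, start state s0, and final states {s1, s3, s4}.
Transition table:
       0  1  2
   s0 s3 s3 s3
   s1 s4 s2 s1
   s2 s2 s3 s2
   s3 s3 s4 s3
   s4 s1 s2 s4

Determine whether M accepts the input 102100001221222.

accepted

s0 --1--> s3
s3 --0--> s3
s3 --2--> s3
s3 --1--> s4
s4 --0--> s1
s1 --0--> s4
s4 --0--> s1
s1 --0--> s4
s4 --1--> s2
s2 --2--> s2
s2 --2--> s2
s2 --1--> s3
s3 --2--> s3
s3 --2--> s3
s3 --2--> s3
End in state s3, which is an accepting state.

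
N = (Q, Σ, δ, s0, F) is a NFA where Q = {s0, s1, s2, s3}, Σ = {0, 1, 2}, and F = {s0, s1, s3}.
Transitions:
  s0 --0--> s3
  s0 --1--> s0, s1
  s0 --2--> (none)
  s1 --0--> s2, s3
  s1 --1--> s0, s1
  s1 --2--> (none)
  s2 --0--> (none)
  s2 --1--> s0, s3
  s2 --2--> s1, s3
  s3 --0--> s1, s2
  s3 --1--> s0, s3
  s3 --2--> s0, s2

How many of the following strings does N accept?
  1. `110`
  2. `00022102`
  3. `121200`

`110`: accepted
`00022102`: accepted
`121200`: rejected

2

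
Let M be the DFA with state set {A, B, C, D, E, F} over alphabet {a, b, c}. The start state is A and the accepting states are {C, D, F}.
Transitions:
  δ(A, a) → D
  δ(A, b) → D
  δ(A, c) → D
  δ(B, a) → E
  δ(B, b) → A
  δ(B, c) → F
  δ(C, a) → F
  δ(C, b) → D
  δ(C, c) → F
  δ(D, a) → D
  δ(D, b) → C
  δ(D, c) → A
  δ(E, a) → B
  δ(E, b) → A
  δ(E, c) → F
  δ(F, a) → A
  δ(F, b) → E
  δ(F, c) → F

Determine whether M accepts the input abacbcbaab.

rejected

A --a--> D
D --b--> C
C --a--> F
F --c--> F
F --b--> E
E --c--> F
F --b--> E
E --a--> B
B --a--> E
E --b--> A
End in state A, which is not an accepting state.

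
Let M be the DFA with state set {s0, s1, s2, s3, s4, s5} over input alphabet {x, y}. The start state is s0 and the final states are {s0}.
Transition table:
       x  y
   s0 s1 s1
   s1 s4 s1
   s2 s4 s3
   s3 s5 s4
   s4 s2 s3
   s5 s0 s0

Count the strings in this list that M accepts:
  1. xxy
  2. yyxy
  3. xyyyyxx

0

xxy: rejected
yyxy: rejected
xyyyyxx: rejected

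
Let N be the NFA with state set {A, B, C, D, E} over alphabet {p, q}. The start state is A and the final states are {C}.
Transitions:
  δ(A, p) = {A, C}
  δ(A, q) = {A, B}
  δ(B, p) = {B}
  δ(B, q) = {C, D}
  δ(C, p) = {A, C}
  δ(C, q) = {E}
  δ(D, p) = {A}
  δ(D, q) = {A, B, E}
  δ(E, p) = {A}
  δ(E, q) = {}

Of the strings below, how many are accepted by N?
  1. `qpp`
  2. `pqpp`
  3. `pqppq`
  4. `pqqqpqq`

`qpp`: accepted
`pqpp`: accepted
`pqppq`: accepted
`pqqqpqq`: accepted

4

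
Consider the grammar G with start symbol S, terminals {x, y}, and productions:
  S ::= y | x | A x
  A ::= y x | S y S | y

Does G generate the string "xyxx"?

S ⇒ Ax ⇒ SySx ⇒ xySx ⇒ xyxx

yes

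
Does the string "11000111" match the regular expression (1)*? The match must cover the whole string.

no

11000111 cannot be split into zero or more pieces each matching 1.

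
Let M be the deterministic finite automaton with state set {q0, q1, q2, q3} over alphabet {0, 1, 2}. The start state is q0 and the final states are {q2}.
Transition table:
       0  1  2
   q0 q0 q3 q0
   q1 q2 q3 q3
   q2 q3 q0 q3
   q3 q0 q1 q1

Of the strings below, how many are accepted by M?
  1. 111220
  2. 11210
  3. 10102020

111220: rejected
11210: accepted
10102020: rejected

1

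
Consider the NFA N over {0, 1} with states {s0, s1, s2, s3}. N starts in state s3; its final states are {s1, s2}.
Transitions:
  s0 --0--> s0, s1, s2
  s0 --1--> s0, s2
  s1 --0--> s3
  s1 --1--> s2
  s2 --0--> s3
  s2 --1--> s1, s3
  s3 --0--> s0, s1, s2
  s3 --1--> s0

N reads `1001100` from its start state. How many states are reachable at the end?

4

Start: {s3}
read 1: {s0}
read 0: {s0, s1, s2}
read 0: {s0, s1, s2, s3}
read 1: {s0, s1, s2, s3}
read 1: {s0, s1, s2, s3}
read 0: {s0, s1, s2, s3}
read 0: {s0, s1, s2, s3}
Final reachable set {s0, s1, s2, s3} has 4 states.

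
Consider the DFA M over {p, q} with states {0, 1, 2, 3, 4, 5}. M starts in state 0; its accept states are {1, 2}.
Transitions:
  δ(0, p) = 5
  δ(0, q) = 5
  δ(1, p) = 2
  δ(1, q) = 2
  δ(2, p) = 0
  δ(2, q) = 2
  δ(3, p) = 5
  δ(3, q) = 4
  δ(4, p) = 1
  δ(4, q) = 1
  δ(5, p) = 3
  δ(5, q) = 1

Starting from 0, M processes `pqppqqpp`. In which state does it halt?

0

0 --p--> 5
5 --q--> 1
1 --p--> 2
2 --p--> 0
0 --q--> 5
5 --q--> 1
1 --p--> 2
2 --p--> 0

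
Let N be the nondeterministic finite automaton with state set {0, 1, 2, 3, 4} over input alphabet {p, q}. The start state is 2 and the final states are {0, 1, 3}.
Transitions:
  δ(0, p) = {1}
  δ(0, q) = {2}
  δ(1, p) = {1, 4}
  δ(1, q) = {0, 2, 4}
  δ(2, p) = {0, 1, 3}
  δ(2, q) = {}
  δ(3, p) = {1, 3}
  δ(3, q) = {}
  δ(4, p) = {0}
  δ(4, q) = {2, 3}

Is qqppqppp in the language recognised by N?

rejected

Start: {2}
read q: {}
The reachable set is empty and stays empty for the remaining 7 symbols.
Reachable ∩ accepting = {} — empty.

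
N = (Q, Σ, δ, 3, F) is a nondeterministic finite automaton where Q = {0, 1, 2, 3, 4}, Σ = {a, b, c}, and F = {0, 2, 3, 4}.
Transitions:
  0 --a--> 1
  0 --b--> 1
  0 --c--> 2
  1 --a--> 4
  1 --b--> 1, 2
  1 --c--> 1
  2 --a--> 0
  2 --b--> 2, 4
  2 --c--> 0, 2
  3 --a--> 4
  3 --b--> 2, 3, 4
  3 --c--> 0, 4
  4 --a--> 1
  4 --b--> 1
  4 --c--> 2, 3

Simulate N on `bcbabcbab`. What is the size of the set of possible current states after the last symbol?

Start: {3}
read b: {2, 3, 4}
read c: {0, 2, 3, 4}
read b: {1, 2, 3, 4}
read a: {0, 1, 4}
read b: {1, 2}
read c: {0, 1, 2}
read b: {1, 2, 4}
read a: {0, 1, 4}
read b: {1, 2}
Final reachable set {1, 2} has 2 states.

2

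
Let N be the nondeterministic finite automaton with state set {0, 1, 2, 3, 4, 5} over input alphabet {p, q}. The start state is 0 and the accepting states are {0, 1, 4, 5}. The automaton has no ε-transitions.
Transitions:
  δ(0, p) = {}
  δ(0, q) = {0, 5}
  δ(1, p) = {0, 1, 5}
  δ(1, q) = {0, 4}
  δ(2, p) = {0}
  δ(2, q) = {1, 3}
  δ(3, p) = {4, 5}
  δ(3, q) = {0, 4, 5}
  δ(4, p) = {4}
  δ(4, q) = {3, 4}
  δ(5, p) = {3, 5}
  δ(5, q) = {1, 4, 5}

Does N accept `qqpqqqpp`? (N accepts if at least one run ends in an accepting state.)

accepted

Start: {0}
read q: {0, 5}
read q: {0, 1, 4, 5}
read p: {0, 1, 3, 4, 5}
read q: {0, 1, 3, 4, 5}
read q: {0, 1, 3, 4, 5}
read q: {0, 1, 3, 4, 5}
read p: {0, 1, 3, 4, 5}
read p: {0, 1, 3, 4, 5}
Reachable ∩ accepting = {0, 1, 4, 5} — nonempty.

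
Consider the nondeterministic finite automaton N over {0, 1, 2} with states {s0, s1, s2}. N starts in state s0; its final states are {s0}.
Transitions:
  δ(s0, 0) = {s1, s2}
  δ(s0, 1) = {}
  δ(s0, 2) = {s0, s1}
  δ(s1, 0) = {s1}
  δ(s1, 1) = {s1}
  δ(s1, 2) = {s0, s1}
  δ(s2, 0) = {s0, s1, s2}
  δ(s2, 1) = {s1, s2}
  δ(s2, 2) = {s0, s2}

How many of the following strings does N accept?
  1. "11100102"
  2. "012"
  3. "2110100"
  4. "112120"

"11100102": rejected
"012": accepted
"2110100": rejected
"112120": rejected

1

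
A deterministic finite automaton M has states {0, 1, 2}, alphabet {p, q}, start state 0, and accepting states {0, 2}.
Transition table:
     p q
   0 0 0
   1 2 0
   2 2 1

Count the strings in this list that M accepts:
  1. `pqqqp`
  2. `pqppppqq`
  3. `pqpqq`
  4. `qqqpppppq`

`pqqqp`: accepted
`pqppppqq`: accepted
`pqpqq`: accepted
`qqqpppppq`: accepted

4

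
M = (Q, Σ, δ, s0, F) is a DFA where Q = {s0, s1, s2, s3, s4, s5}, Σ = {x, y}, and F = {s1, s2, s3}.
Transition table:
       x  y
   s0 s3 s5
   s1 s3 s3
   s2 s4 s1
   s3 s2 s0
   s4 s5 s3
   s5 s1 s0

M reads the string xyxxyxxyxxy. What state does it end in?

s0 --x--> s3
s3 --y--> s0
s0 --x--> s3
s3 --x--> s2
s2 --y--> s1
s1 --x--> s3
s3 --x--> s2
s2 --y--> s1
s1 --x--> s3
s3 --x--> s2
s2 --y--> s1

s1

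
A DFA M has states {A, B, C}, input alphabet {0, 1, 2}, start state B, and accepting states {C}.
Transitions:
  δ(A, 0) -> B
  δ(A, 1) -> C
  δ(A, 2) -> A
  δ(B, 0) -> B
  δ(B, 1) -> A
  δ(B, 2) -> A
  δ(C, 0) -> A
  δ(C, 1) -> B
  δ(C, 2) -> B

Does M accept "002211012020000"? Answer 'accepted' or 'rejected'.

rejected

B --0--> B
B --0--> B
B --2--> A
A --2--> A
A --1--> C
C --1--> B
B --0--> B
B --1--> A
A --2--> A
A --0--> B
B --2--> A
A --0--> B
B --0--> B
B --0--> B
B --0--> B
End in state B, which is not an accepting state.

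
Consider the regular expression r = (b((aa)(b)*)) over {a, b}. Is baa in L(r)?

yes

Split as b·aa: b matches b and ((aa)(b)*) matches aa.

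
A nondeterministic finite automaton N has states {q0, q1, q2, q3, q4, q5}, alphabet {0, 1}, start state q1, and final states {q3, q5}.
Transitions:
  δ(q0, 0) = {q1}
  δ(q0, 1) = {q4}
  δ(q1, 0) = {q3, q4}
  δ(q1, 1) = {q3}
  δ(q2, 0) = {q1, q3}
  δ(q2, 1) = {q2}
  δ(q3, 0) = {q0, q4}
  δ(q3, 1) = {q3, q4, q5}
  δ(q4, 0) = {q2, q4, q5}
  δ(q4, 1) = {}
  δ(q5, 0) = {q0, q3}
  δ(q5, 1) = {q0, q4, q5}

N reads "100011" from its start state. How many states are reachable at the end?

5

Start: {q1}
read 1: {q3}
read 0: {q0, q4}
read 0: {q1, q2, q4, q5}
read 0: {q0, q1, q2, q3, q4, q5}
read 1: {q0, q2, q3, q4, q5}
read 1: {q0, q2, q3, q4, q5}
Final reachable set {q0, q2, q3, q4, q5} has 5 states.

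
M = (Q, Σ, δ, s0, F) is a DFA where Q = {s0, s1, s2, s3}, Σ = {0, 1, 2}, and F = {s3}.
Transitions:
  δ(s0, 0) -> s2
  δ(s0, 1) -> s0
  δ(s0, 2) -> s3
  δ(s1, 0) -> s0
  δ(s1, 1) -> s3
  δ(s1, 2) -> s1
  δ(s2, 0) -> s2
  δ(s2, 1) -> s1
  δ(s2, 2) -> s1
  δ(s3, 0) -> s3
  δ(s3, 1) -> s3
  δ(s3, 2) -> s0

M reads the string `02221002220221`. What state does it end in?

s0 --0--> s2
s2 --2--> s1
s1 --2--> s1
s1 --2--> s1
s1 --1--> s3
s3 --0--> s3
s3 --0--> s3
s3 --2--> s0
s0 --2--> s3
s3 --2--> s0
s0 --0--> s2
s2 --2--> s1
s1 --2--> s1
s1 --1--> s3

s3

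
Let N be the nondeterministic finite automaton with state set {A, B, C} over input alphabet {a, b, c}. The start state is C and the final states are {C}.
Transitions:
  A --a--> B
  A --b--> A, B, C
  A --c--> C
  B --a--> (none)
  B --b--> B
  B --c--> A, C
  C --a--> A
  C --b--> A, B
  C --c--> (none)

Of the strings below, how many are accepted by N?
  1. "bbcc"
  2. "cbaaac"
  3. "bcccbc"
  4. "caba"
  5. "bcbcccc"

"bbcc": accepted
"cbaaac": rejected
"bcccbc": rejected
"caba": rejected
"bcbcccc": rejected

1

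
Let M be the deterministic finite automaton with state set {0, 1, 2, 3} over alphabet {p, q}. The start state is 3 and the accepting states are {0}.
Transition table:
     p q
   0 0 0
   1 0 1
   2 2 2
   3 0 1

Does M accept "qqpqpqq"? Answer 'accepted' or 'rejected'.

3 --q--> 1
1 --q--> 1
1 --p--> 0
0 --q--> 0
0 --p--> 0
0 --q--> 0
0 --q--> 0
End in state 0, which is an accepting state.

accepted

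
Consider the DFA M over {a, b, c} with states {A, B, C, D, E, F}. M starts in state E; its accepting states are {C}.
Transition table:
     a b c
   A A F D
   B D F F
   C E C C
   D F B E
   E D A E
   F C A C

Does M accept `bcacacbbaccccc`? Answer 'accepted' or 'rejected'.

accepted

E --b--> A
A --c--> D
D --a--> F
F --c--> C
C --a--> E
E --c--> E
E --b--> A
A --b--> F
F --a--> C
C --c--> C
C --c--> C
C --c--> C
C --c--> C
C --c--> C
End in state C, which is an accepting state.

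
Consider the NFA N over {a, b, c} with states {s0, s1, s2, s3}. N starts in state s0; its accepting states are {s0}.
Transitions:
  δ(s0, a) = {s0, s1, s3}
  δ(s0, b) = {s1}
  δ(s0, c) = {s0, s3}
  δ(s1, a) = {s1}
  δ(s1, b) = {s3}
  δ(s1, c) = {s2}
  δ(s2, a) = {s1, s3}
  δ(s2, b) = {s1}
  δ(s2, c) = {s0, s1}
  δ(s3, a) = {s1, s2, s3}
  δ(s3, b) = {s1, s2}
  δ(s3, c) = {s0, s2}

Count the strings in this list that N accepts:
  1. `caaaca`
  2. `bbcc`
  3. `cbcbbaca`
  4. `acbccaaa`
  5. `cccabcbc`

`caaaca`: accepted
`bbcc`: accepted
`cbcbbaca`: accepted
`acbccaaa`: accepted
`cccabcbc`: accepted

5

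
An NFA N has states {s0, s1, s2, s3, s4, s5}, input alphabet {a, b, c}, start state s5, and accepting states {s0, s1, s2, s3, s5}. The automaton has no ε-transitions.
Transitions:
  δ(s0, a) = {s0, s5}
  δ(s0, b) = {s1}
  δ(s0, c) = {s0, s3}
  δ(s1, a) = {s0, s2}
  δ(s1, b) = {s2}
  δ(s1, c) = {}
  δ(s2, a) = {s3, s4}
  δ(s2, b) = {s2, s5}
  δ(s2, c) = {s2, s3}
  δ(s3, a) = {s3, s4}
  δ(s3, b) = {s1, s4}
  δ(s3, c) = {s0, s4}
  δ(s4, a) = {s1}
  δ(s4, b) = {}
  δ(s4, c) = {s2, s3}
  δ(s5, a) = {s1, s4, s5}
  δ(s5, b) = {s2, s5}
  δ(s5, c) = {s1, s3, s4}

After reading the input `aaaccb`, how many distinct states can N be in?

4

Start: {s5}
read a: {s1, s4, s5}
read a: {s0, s1, s2, s4, s5}
read a: {s0, s1, s2, s3, s4, s5}
read c: {s0, s1, s2, s3, s4}
read c: {s0, s2, s3, s4}
read b: {s1, s2, s4, s5}
Final reachable set {s1, s2, s4, s5} has 4 states.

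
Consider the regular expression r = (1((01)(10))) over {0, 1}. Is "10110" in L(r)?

Split as 1·0110: 1 matches 1 and ((01)(10)) matches 0110.

yes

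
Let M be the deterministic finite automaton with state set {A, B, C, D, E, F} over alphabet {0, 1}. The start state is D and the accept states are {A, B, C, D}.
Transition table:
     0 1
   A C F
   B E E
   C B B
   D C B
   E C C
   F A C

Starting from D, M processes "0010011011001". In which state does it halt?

D --0--> C
C --0--> B
B --1--> E
E --0--> C
C --0--> B
B --1--> E
E --1--> C
C --0--> B
B --1--> E
E --1--> C
C --0--> B
B --0--> E
E --1--> C

C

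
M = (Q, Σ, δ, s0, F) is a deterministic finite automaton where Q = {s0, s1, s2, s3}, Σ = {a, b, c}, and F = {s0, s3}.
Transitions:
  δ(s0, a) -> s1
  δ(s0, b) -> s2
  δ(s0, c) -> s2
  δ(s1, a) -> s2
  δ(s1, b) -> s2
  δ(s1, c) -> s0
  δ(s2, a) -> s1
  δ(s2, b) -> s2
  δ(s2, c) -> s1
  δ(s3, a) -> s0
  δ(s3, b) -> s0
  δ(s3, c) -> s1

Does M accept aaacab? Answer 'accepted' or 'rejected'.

s0 --a--> s1
s1 --a--> s2
s2 --a--> s1
s1 --c--> s0
s0 --a--> s1
s1 --b--> s2
End in state s2, which is not an accepting state.

rejected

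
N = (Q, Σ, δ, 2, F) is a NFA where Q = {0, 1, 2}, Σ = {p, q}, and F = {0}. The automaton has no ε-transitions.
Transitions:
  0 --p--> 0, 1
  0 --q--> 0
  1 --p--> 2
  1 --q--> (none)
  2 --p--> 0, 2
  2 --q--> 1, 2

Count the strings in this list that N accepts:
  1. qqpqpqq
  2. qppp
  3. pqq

3

qqpqpqq: accepted
qppp: accepted
pqq: accepted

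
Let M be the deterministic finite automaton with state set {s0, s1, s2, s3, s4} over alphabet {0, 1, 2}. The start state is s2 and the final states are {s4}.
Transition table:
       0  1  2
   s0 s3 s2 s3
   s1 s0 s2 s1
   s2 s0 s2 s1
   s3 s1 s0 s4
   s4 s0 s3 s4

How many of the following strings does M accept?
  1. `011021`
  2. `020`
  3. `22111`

0

`011021`: rejected
`020`: rejected
`22111`: rejected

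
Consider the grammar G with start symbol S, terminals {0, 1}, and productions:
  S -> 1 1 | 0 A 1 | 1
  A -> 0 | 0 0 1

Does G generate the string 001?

S ⇒ 0A1 ⇒ 001

yes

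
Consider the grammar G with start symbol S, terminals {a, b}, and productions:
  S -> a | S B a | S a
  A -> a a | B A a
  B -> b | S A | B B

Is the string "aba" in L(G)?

yes

S ⇒ SBa ⇒ aBa ⇒ aba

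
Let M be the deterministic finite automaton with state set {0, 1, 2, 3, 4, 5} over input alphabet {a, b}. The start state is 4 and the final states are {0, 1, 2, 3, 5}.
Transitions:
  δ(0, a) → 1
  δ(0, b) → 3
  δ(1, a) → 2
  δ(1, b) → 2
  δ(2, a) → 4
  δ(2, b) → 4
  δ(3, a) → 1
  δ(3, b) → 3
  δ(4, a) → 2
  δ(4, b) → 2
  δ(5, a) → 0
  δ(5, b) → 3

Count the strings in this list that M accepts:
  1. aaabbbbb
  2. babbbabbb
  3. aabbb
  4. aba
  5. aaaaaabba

aaabbbbb: rejected
babbbabbb: accepted
aabbb: accepted
aba: accepted
aaaaaabba: accepted

4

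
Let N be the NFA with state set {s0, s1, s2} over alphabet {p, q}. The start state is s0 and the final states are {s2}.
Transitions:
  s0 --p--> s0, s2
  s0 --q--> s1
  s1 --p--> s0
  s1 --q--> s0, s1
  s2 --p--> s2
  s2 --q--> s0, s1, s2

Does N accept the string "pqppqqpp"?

Start: {s0}
read p: {s0, s2}
read q: {s0, s1, s2}
read p: {s0, s2}
read p: {s0, s2}
read q: {s0, s1, s2}
read q: {s0, s1, s2}
read p: {s0, s2}
read p: {s0, s2}
Reachable ∩ accepting = {s2} — nonempty.

accepted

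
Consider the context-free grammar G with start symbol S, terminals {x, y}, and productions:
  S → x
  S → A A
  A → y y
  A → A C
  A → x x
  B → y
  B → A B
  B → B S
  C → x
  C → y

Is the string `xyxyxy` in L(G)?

no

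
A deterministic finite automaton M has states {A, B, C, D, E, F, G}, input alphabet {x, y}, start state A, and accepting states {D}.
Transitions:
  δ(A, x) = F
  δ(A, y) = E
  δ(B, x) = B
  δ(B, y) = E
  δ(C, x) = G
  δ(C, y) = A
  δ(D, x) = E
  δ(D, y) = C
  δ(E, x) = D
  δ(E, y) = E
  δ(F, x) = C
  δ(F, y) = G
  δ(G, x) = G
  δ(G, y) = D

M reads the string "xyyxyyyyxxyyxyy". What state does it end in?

A

A --x--> F
F --y--> G
G --y--> D
D --x--> E
E --y--> E
E --y--> E
E --y--> E
E --y--> E
E --x--> D
D --x--> E
E --y--> E
E --y--> E
E --x--> D
D --y--> C
C --y--> A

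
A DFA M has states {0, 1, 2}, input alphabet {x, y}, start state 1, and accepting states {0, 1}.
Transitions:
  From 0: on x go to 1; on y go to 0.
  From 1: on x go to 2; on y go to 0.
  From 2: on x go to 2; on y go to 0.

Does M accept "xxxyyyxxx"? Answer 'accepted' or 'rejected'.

rejected

1 --x--> 2
2 --x--> 2
2 --x--> 2
2 --y--> 0
0 --y--> 0
0 --y--> 0
0 --x--> 1
1 --x--> 2
2 --x--> 2
End in state 2, which is not an accepting state.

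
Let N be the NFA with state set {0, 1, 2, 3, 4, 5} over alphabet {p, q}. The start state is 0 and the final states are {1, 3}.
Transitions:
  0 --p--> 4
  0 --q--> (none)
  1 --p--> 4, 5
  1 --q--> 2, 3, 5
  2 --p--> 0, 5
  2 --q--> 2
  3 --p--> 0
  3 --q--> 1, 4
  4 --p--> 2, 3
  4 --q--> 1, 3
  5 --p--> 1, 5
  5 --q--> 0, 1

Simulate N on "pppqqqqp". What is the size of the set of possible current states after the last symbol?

Start: {0}
read p: {4}
read p: {2, 3}
read p: {0, 5}
read q: {0, 1}
read q: {2, 3, 5}
read q: {0, 1, 2, 4}
read q: {1, 2, 3, 5}
read p: {0, 1, 4, 5}
Final reachable set {0, 1, 4, 5} has 4 states.

4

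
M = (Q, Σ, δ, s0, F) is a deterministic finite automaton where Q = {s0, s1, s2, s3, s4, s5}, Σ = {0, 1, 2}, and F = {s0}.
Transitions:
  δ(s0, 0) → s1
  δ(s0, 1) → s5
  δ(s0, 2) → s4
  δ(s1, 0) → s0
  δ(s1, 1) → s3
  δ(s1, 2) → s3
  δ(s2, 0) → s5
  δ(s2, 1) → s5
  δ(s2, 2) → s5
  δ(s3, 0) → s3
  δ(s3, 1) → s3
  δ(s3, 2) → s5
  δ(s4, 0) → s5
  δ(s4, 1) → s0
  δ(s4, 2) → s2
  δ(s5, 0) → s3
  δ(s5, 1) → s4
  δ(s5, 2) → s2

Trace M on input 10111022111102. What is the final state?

s5

s0 --1--> s5
s5 --0--> s3
s3 --1--> s3
s3 --1--> s3
s3 --1--> s3
s3 --0--> s3
s3 --2--> s5
s5 --2--> s2
s2 --1--> s5
s5 --1--> s4
s4 --1--> s0
s0 --1--> s5
s5 --0--> s3
s3 --2--> s5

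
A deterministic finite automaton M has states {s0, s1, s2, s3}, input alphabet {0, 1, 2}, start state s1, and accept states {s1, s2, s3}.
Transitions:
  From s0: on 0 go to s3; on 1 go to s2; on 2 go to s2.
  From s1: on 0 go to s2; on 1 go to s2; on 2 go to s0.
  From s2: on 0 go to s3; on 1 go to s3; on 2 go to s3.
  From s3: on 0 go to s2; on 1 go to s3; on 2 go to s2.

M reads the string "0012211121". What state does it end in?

s1 --0--> s2
s2 --0--> s3
s3 --1--> s3
s3 --2--> s2
s2 --2--> s3
s3 --1--> s3
s3 --1--> s3
s3 --1--> s3
s3 --2--> s2
s2 --1--> s3

s3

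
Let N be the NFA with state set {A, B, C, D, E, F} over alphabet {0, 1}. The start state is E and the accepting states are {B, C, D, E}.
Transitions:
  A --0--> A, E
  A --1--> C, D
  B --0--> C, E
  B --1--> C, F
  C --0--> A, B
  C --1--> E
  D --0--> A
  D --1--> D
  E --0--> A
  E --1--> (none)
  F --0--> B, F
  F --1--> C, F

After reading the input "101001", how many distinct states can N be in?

Start: {E}
read 1: {}
The reachable set is empty and stays empty for the remaining 5 symbols.
Final reachable set {} has 0 states.

0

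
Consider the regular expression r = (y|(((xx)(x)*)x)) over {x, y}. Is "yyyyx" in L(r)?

Neither y nor (((xx)(x)*)x) matches yyyyx.

no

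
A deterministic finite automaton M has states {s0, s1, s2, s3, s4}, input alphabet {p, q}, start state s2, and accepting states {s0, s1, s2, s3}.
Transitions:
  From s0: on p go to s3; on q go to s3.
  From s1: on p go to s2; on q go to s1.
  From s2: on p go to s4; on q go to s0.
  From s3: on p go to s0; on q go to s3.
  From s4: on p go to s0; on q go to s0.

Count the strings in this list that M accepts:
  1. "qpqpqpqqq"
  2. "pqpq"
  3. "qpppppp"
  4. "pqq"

4

"qpqpqpqqq": accepted
"pqpq": accepted
"qpppppp": accepted
"pqq": accepted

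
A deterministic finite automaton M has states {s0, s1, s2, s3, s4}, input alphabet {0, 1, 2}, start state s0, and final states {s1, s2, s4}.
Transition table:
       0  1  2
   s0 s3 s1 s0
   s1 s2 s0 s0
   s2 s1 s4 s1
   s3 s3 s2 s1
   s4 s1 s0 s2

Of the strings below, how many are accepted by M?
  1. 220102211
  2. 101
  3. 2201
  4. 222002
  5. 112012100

220102211: rejected
101: accepted
2201: accepted
222002: accepted
112012100: rejected

3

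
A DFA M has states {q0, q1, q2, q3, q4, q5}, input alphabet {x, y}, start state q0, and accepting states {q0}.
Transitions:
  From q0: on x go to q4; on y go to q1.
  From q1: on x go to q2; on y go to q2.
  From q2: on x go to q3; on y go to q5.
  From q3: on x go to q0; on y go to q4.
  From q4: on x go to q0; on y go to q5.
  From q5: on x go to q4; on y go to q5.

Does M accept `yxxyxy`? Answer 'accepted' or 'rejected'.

rejected

q0 --y--> q1
q1 --x--> q2
q2 --x--> q3
q3 --y--> q4
q4 --x--> q0
q0 --y--> q1
End in state q1, which is not an accepting state.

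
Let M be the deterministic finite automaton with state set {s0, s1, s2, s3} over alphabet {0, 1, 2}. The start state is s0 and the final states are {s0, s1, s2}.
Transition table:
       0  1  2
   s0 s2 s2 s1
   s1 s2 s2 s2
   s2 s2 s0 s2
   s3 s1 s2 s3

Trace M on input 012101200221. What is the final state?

s0 --0--> s2
s2 --1--> s0
s0 --2--> s1
s1 --1--> s2
s2 --0--> s2
s2 --1--> s0
s0 --2--> s1
s1 --0--> s2
s2 --0--> s2
s2 --2--> s2
s2 --2--> s2
s2 --1--> s0

s0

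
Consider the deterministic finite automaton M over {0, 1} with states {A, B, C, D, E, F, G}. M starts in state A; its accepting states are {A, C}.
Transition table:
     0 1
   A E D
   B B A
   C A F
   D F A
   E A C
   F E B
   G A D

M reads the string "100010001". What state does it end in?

D

A --1--> D
D --0--> F
F --0--> E
E --0--> A
A --1--> D
D --0--> F
F --0--> E
E --0--> A
A --1--> D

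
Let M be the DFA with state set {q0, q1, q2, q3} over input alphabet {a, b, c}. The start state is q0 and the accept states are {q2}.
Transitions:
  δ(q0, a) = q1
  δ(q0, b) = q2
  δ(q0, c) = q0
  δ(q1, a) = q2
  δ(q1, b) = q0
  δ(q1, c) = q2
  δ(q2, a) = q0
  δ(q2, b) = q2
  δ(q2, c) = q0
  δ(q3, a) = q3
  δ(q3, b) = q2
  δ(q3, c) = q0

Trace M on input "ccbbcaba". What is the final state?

q1

q0 --c--> q0
q0 --c--> q0
q0 --b--> q2
q2 --b--> q2
q2 --c--> q0
q0 --a--> q1
q1 --b--> q0
q0 --a--> q1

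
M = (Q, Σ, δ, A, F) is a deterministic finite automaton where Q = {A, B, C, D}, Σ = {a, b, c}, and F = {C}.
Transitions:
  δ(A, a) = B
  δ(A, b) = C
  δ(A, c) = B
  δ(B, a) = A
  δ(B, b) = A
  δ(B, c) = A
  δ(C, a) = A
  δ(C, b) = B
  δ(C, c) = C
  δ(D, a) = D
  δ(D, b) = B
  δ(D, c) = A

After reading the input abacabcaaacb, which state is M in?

A --a--> B
B --b--> A
A --a--> B
B --c--> A
A --a--> B
B --b--> A
A --c--> B
B --a--> A
A --a--> B
B --a--> A
A --c--> B
B --b--> A

A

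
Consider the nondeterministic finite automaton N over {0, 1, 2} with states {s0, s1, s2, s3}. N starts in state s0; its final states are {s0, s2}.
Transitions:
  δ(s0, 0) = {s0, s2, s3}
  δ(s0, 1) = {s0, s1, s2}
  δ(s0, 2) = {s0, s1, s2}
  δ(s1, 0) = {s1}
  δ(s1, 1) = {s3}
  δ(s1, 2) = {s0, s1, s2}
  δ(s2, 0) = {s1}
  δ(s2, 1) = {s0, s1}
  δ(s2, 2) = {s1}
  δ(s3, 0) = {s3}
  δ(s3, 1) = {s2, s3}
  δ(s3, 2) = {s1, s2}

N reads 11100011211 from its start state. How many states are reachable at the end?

Start: {s0}
read 1: {s0, s1, s2}
read 1: {s0, s1, s2, s3}
read 1: {s0, s1, s2, s3}
read 0: {s0, s1, s2, s3}
read 0: {s0, s1, s2, s3}
read 0: {s0, s1, s2, s3}
read 1: {s0, s1, s2, s3}
read 1: {s0, s1, s2, s3}
read 2: {s0, s1, s2}
read 1: {s0, s1, s2, s3}
read 1: {s0, s1, s2, s3}
Final reachable set {s0, s1, s2, s3} has 4 states.

4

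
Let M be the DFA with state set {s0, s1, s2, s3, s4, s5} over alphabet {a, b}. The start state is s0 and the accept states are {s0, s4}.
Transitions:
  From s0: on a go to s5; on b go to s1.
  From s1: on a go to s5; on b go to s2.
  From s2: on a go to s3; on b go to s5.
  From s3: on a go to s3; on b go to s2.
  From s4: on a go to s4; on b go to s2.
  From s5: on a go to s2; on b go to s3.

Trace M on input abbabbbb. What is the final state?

s2

s0 --a--> s5
s5 --b--> s3
s3 --b--> s2
s2 --a--> s3
s3 --b--> s2
s2 --b--> s5
s5 --b--> s3
s3 --b--> s2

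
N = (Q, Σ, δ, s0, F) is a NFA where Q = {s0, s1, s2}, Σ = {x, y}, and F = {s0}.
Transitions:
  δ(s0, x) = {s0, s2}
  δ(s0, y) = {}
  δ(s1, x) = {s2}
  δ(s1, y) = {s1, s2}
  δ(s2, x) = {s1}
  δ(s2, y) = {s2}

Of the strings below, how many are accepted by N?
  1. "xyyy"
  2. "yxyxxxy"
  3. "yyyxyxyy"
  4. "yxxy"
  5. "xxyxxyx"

0

"xyyy": rejected
"yxyxxxy": rejected
"yyyxyxyy": rejected
"yxxy": rejected
"xxyxxyx": rejected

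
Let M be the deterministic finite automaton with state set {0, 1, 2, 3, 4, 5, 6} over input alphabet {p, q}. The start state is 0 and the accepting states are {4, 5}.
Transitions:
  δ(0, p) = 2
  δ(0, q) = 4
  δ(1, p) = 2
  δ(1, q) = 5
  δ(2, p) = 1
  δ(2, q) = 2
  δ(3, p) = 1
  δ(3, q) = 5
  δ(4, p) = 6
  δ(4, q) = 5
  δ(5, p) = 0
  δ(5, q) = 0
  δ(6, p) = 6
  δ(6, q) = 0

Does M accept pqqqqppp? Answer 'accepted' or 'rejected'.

rejected

0 --p--> 2
2 --q--> 2
2 --q--> 2
2 --q--> 2
2 --q--> 2
2 --p--> 1
1 --p--> 2
2 --p--> 1
End in state 1, which is not an accepting state.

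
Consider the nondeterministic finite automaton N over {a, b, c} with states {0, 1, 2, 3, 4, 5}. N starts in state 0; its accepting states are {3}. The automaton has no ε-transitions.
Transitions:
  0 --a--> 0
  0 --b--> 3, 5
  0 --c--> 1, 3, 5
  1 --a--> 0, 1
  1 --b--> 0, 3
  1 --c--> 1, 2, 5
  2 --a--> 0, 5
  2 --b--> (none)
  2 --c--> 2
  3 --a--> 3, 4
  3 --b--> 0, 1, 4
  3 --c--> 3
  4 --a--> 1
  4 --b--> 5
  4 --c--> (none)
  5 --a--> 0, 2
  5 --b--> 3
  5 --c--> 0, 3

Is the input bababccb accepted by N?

Start: {0}
read b: {3, 5}
read a: {0, 2, 3, 4}
read b: {0, 1, 3, 4, 5}
read a: {0, 1, 2, 3, 4}
read b: {0, 1, 3, 4, 5}
read c: {0, 1, 2, 3, 5}
read c: {0, 1, 2, 3, 5}
read b: {0, 1, 3, 4, 5}
Reachable ∩ accepting = {3} — nonempty.

accepted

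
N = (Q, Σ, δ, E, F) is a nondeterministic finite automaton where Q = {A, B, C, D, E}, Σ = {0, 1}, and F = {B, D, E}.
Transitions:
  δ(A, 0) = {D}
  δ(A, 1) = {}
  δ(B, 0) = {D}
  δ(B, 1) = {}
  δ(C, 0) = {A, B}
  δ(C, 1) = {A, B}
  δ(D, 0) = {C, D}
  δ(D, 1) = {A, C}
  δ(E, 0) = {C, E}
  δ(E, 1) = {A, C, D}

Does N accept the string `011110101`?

rejected

Start: {E}
read 0: {C, E}
read 1: {A, B, C, D}
read 1: {A, B, C}
read 1: {A, B}
read 1: {}
The reachable set is empty and stays empty for the remaining 4 symbols.
Reachable ∩ accepting = {} — empty.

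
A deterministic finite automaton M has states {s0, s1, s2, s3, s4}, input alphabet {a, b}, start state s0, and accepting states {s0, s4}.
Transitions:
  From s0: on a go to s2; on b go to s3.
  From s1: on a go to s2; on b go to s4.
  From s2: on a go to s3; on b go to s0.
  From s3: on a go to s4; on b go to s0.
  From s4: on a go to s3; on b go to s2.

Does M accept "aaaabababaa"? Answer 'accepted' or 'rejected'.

rejected

s0 --a--> s2
s2 --a--> s3
s3 --a--> s4
s4 --a--> s3
s3 --b--> s0
s0 --a--> s2
s2 --b--> s0
s0 --a--> s2
s2 --b--> s0
s0 --a--> s2
s2 --a--> s3
End in state s3, which is not an accepting state.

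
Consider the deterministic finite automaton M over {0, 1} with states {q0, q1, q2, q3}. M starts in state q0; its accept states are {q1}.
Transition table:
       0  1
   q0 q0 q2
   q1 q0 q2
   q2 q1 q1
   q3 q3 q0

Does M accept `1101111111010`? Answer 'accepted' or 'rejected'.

q0 --1--> q2
q2 --1--> q1
q1 --0--> q0
q0 --1--> q2
q2 --1--> q1
q1 --1--> q2
q2 --1--> q1
q1 --1--> q2
q2 --1--> q1
q1 --1--> q2
q2 --0--> q1
q1 --1--> q2
q2 --0--> q1
End in state q1, which is an accepting state.

accepted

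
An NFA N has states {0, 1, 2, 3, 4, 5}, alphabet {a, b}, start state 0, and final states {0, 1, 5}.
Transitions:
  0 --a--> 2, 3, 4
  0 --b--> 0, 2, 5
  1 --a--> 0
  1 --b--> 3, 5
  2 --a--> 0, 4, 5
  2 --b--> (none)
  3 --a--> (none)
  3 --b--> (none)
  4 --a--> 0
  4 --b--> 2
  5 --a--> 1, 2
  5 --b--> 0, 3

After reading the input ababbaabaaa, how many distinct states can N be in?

Start: {0}
read a: {2, 3, 4}
read b: {2}
read a: {0, 4, 5}
read b: {0, 2, 3, 5}
read b: {0, 2, 3, 5}
read a: {0, 1, 2, 3, 4, 5}
read a: {0, 1, 2, 3, 4, 5}
read b: {0, 2, 3, 5}
read a: {0, 1, 2, 3, 4, 5}
read a: {0, 1, 2, 3, 4, 5}
read a: {0, 1, 2, 3, 4, 5}
Final reachable set {0, 1, 2, 3, 4, 5} has 6 states.

6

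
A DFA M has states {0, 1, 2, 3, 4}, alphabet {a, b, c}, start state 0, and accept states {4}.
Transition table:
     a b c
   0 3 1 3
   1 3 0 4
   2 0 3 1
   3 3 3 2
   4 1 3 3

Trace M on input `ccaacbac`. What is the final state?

0 --c--> 3
3 --c--> 2
2 --a--> 0
0 --a--> 3
3 --c--> 2
2 --b--> 3
3 --a--> 3
3 --c--> 2

2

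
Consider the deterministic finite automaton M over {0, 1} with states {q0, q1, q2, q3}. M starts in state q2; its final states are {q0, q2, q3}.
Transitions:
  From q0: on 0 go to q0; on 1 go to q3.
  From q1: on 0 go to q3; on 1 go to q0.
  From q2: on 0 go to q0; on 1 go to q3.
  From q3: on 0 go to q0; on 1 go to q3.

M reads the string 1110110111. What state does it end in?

q2 --1--> q3
q3 --1--> q3
q3 --1--> q3
q3 --0--> q0
q0 --1--> q3
q3 --1--> q3
q3 --0--> q0
q0 --1--> q3
q3 --1--> q3
q3 --1--> q3

q3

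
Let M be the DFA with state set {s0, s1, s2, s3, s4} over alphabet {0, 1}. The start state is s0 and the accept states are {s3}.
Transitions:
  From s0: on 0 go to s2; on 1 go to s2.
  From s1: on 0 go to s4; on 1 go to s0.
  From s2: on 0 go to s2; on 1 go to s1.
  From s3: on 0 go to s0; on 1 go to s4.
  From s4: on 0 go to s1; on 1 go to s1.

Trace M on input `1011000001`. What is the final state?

s1

s0 --1--> s2
s2 --0--> s2
s2 --1--> s1
s1 --1--> s0
s0 --0--> s2
s2 --0--> s2
s2 --0--> s2
s2 --0--> s2
s2 --0--> s2
s2 --1--> s1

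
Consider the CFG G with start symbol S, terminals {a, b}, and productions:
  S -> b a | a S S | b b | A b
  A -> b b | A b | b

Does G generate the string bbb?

yes

S ⇒ Ab ⇒ bbb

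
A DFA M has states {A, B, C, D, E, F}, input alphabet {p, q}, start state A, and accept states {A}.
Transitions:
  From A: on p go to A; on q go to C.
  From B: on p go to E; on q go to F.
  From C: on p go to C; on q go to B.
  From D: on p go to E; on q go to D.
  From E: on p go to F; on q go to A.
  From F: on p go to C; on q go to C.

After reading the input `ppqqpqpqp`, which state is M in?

C

A --p--> A
A --p--> A
A --q--> C
C --q--> B
B --p--> E
E --q--> A
A --p--> A
A --q--> C
C --p--> C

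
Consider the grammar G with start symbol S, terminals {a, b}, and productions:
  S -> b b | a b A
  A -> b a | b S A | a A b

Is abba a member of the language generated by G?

S ⇒ abA ⇒ abba

yes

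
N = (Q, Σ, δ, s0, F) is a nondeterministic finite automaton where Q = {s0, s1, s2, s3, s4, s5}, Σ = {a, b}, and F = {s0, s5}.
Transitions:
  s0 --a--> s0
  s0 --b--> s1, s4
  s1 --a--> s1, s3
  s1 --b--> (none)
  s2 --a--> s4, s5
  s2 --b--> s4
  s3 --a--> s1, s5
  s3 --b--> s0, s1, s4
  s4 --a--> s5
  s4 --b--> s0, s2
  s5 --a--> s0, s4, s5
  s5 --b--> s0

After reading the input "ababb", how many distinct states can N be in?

Start: {s0}
read a: {s0}
read b: {s1, s4}
read a: {s1, s3, s5}
read b: {s0, s1, s4}
read b: {s0, s1, s2, s4}
Final reachable set {s0, s1, s2, s4} has 4 states.

4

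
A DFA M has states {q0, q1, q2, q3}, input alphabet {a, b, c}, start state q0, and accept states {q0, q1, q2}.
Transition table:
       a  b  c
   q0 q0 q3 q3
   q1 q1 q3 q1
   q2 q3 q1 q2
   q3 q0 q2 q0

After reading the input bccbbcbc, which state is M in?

q0

q0 --b--> q3
q3 --c--> q0
q0 --c--> q3
q3 --b--> q2
q2 --b--> q1
q1 --c--> q1
q1 --b--> q3
q3 --c--> q0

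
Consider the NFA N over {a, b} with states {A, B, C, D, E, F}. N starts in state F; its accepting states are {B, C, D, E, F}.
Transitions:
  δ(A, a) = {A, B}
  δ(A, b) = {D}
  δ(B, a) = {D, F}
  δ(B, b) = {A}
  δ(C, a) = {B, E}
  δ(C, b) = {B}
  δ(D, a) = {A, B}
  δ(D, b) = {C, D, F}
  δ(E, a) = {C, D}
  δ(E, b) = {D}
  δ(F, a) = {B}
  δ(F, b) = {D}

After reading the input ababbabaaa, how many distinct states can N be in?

Start: {F}
read a: {B}
read b: {A}
read a: {A, B}
read b: {A, D}
read b: {C, D, F}
read a: {A, B, E}
read b: {A, D}
read a: {A, B}
read a: {A, B, D, F}
read a: {A, B, D, F}
Final reachable set {A, B, D, F} has 4 states.

4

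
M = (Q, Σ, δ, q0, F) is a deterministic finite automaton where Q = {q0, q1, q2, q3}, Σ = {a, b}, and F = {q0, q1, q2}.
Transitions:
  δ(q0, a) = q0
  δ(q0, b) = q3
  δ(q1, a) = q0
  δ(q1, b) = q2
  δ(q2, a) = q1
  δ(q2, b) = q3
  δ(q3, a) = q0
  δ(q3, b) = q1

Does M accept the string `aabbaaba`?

q0 --a--> q0
q0 --a--> q0
q0 --b--> q3
q3 --b--> q1
q1 --a--> q0
q0 --a--> q0
q0 --b--> q3
q3 --a--> q0
End in state q0, which is an accepting state.

accepted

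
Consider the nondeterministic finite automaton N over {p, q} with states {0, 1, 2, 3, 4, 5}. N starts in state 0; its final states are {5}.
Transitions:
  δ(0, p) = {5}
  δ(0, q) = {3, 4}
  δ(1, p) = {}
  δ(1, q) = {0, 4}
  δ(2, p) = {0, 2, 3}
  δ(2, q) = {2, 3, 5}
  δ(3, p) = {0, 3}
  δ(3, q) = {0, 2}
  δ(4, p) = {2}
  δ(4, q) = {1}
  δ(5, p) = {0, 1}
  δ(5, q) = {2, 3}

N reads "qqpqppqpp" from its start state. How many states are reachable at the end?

5

Start: {0}
read q: {3, 4}
read q: {0, 1, 2}
read p: {0, 2, 3, 5}
read q: {0, 2, 3, 4, 5}
read p: {0, 1, 2, 3, 5}
read p: {0, 1, 2, 3, 5}
read q: {0, 2, 3, 4, 5}
read p: {0, 1, 2, 3, 5}
read p: {0, 1, 2, 3, 5}
Final reachable set {0, 1, 2, 3, 5} has 5 states.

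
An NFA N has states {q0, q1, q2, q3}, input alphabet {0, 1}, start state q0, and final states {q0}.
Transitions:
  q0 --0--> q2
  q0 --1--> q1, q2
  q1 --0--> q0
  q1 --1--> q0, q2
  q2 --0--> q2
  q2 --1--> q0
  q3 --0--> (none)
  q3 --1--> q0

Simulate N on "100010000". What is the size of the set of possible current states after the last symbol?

Start: {q0}
read 1: {q1, q2}
read 0: {q0, q2}
read 0: {q2}
read 0: {q2}
read 1: {q0}
read 0: {q2}
read 0: {q2}
read 0: {q2}
read 0: {q2}
Final reachable set {q2} has 1 state.

1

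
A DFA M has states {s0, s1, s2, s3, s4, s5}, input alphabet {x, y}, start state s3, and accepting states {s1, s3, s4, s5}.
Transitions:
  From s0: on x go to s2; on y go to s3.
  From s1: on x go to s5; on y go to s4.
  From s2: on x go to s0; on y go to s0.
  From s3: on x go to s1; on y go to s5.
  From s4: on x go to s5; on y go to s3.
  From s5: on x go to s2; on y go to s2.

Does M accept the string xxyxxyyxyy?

accepted

s3 --x--> s1
s1 --x--> s5
s5 --y--> s2
s2 --x--> s0
s0 --x--> s2
s2 --y--> s0
s0 --y--> s3
s3 --x--> s1
s1 --y--> s4
s4 --y--> s3
End in state s3, which is an accepting state.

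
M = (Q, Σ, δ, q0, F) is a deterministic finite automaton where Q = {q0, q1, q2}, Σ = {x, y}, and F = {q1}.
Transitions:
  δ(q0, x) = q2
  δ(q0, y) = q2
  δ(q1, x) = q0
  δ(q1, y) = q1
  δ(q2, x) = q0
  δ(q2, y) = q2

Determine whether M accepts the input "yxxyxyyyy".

q0 --y--> q2
q2 --x--> q0
q0 --x--> q2
q2 --y--> q2
q2 --x--> q0
q0 --y--> q2
q2 --y--> q2
q2 --y--> q2
q2 --y--> q2
End in state q2, which is not an accepting state.

rejected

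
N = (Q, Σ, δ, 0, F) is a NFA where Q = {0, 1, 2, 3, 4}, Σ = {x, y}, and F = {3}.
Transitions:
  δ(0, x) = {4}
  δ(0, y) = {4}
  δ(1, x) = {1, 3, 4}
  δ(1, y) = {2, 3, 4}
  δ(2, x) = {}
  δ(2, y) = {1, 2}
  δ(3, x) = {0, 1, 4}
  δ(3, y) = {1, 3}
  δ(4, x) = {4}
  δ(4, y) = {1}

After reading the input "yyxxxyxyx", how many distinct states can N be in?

4

Start: {0}
read y: {4}
read y: {1}
read x: {1, 3, 4}
read x: {0, 1, 3, 4}
read x: {0, 1, 3, 4}
read y: {1, 2, 3, 4}
read x: {0, 1, 3, 4}
read y: {1, 2, 3, 4}
read x: {0, 1, 3, 4}
Final reachable set {0, 1, 3, 4} has 4 states.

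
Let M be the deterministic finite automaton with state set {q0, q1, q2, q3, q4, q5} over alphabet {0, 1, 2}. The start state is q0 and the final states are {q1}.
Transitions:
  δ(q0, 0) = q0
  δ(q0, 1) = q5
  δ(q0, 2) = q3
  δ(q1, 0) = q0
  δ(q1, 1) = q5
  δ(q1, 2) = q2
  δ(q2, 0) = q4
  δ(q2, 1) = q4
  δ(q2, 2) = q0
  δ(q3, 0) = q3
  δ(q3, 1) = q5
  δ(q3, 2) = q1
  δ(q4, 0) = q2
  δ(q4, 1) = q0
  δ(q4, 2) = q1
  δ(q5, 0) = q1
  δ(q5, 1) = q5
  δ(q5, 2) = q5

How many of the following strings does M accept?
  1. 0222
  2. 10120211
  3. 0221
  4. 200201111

0222: rejected
10120211: rejected
0221: rejected
200201111: rejected

0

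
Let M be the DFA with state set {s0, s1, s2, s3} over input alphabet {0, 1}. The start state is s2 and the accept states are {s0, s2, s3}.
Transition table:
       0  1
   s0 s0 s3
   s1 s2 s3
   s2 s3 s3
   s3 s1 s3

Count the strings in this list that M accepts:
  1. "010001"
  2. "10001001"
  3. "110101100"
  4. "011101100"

4

"010001": accepted
"10001001": accepted
"110101100": accepted
"011101100": accepted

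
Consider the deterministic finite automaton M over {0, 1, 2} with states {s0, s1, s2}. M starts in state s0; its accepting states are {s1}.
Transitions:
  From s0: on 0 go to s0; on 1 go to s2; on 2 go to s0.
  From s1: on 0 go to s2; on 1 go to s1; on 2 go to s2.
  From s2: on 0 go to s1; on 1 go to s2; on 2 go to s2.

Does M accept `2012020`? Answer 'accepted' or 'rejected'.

s0 --2--> s0
s0 --0--> s0
s0 --1--> s2
s2 --2--> s2
s2 --0--> s1
s1 --2--> s2
s2 --0--> s1
End in state s1, which is an accepting state.

accepted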